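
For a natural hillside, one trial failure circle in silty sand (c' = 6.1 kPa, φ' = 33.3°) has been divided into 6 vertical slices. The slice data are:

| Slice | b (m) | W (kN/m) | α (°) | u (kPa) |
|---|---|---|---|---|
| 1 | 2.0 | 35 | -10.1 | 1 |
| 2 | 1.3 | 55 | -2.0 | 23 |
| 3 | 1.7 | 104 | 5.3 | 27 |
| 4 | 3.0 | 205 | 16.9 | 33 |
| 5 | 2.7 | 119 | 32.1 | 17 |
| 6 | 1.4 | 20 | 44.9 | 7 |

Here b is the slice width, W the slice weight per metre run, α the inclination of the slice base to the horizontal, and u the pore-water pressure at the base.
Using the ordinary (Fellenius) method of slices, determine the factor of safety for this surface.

FS = 1.79

Ordinary method of slices: FS = Σ[c'·Δl_i + (W_i cosα_i − u_i·Δl_i)·tanφ'] / Σ W_i sinα_i, with Δl_i = b_i / cosα_i.
Slice 1: Δl = 2.0/cos(-10.1°) = 2.031 m; N'_1 = 35·cos(-10.1°) − 1·2.031 = 32.4; c'Δl = 12.39; W sinα = -6.1
Slice 2: Δl = 1.3/cos(-2.0°) = 1.301 m; N'_2 = 55·cos(-2.0°) − 23·1.301 = 25.0; c'Δl = 7.93; W sinα = -1.9
Slice 3: Δl = 1.7/cos5.3° = 1.707 m; N'_3 = 104·cos5.3° − 27·1.707 = 57.5; c'Δl = 10.41; W sinα = 9.6
Slice 4: Δl = 3.0/cos16.9° = 3.135 m; N'_4 = 205·cos16.9° − 33·3.135 = 92.7; c'Δl = 19.13; W sinα = 59.6
Slice 5: Δl = 2.7/cos32.1° = 3.187 m; N'_5 = 119·cos32.1° − 17·3.187 = 46.6; c'Δl = 19.44; W sinα = 63.2
Slice 6: Δl = 1.4/cos44.9° = 1.976 m; N'_6 = 20·cos44.9° − 7·1.976 = 0.3; c'Δl = 12.06; W sinα = 14.1
Σc'Δl = 81.4 kN/m; ΣN' = 254.6 kN/m; ΣW sinα = 138.5 kN/m
Resisting = 81.4 + 254.6·tan33.3° = 81.4 + 167.2 = 248.6 kN/m
FS = 248.6 / 138.5 = 1.795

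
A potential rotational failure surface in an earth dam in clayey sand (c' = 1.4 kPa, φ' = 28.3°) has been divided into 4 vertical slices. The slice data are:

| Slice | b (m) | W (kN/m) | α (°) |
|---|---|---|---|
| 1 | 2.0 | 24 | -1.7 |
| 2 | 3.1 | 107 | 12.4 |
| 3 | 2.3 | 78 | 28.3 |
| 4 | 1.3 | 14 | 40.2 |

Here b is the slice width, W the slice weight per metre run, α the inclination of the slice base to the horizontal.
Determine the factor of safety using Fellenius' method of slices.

Ordinary method of slices: FS = Σ[c'·Δl_i + (W_i cosα_i)·tanφ'] / Σ W_i sinα_i, with Δl_i = b_i / cosα_i.
Slice 1: Δl = 2.0/cos(-1.7°) = 2.001 m; N'_1 = 24·cos(-1.7°) = 24.0; c'Δl = 2.80; W sinα = -0.7
Slice 2: Δl = 3.1/cos12.4° = 3.174 m; N'_2 = 107·cos12.4° = 104.5; c'Δl = 4.44; W sinα = 23.0
Slice 3: Δl = 2.3/cos28.3° = 2.612 m; N'_3 = 78·cos28.3° = 68.7; c'Δl = 3.66; W sinα = 37.0
Slice 4: Δl = 1.3/cos40.2° = 1.702 m; N'_4 = 14·cos40.2° = 10.7; c'Δl = 2.38; W sinα = 9.0
Σc'Δl = 13.3 kN/m; ΣN' = 207.9 kN/m; ΣW sinα = 68.3 kN/m
Resisting = 13.3 + 207.9·tan28.3° = 13.3 + 111.9 = 125.2 kN/m
FS = 125.2 / 68.3 = 1.834

FS = 1.83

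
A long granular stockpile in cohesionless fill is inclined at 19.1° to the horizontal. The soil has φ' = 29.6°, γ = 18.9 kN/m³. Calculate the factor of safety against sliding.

For a dry cohesionless infinite slope the factor of safety is FS = tanφ' / tanβ.
FS = tan29.6° / tan19.1° = 0.5681 / 0.3463 = 1.641

FS = 1.64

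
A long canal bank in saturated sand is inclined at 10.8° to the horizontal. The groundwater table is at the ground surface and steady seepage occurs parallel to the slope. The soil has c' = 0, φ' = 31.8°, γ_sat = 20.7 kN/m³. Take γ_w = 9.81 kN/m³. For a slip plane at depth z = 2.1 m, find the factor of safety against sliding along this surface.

FS = 1.71

With seepage parallel to the slope and the water table at the surface, the effective normal stress on the slip plane uses the buoyant unit weight γ' = γ_sat − γ_w while the driving shear stress uses γ_sat:
FS = [c' + γ' z cos²β tanφ'] / [γ_sat z sinβ cosβ]
(For c' = 0 this reduces to FS = (γ'/γ_sat)·tanφ'/tanβ.)
γ' = 20.7 − 9.81 = 10.89 kN/m³
Numerator = 0.0 + 10.89·2.1·cos²10.8°·tan31.8° = 0.0 + 10.89·2.1·0.9649·0.6200 = 13.682 kPa
Denominator = 20.7·2.1·sin10.8°·cos10.8° = 20.7·2.1·0.1874·0.9823 = 8.001 kPa
FS = 13.682 / 8.001 = 1.710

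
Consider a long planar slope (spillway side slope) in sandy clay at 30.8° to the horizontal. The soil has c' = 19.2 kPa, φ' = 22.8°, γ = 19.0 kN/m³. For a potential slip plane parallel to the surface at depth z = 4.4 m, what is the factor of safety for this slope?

FS = 1.23

For an infinite slope with a slip plane parallel to the surface (no pore pressure): FS = [c' + γz cos²β tanφ'] / [γz sinβ cosβ].
γz = 19.0·4.4 = 83.60 kN/m²
Numerator = 19.2 + 83.60·cos²30.8°·tan22.8° = 19.2 + 83.60·0.7378·0.4204 = 45.128 kPa
Denominator = 83.60·sin30.8°·cos30.8° = 83.60·0.5120·0.8590 = 36.769 kPa
FS = 45.128 / 36.769 = 1.227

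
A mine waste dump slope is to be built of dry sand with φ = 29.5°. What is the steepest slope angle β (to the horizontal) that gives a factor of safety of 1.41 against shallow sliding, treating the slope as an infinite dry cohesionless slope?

For an infinite dry cohesionless slope FS = tanφ/tanβ, so tanβ = tanφ / FS.
tanβ = tan29.5° / 1.41 = 0.5658 / 1.41 = 0.4013
β = arctan(0.4013) = 21.86°

β = 21.9°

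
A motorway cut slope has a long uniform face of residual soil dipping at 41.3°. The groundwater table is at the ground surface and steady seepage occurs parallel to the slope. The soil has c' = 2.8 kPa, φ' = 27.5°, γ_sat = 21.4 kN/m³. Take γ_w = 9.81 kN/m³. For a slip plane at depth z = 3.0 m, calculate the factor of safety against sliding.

With seepage parallel to the slope and the water table at the surface, the effective normal stress on the slip plane uses the buoyant unit weight γ' = γ_sat − γ_w while the driving shear stress uses γ_sat:
FS = [c' + γ' z cos²β tanφ'] / [γ_sat z sinβ cosβ]
γ' = 21.4 − 9.81 = 11.59 kN/m³
Numerator = 2.8 + 11.59·3.0·cos²41.3°·tan27.5° = 2.8 + 11.59·3.0·0.5644·0.5206 = 13.016 kPa
Denominator = 21.4·3.0·sin41.3°·cos41.3° = 21.4·3.0·0.6600·0.7513 = 31.833 kPa
FS = 13.016 / 31.833 = 0.409

FS = 0.41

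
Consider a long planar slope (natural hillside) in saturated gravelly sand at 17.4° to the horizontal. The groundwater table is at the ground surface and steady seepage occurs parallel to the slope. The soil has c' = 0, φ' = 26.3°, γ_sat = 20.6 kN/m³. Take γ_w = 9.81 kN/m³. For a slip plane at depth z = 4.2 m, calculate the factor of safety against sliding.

FS = 0.83

With seepage parallel to the slope and the water table at the surface, the effective normal stress on the slip plane uses the buoyant unit weight γ' = γ_sat − γ_w while the driving shear stress uses γ_sat:
FS = [c' + γ' z cos²β tanφ'] / [γ_sat z sinβ cosβ]
(For c' = 0 this reduces to FS = (γ'/γ_sat)·tanφ'/tanβ.)
γ' = 20.6 − 9.81 = 10.79 kN/m³
Numerator = 0.0 + 10.79·4.2·cos²17.4°·tan26.3° = 0.0 + 10.79·4.2·0.9106·0.4942 = 20.395 kPa
Denominator = 20.6·4.2·sin17.4°·cos17.4° = 20.6·4.2·0.2990·0.9542 = 24.689 kPa
FS = 20.395 / 24.689 = 0.826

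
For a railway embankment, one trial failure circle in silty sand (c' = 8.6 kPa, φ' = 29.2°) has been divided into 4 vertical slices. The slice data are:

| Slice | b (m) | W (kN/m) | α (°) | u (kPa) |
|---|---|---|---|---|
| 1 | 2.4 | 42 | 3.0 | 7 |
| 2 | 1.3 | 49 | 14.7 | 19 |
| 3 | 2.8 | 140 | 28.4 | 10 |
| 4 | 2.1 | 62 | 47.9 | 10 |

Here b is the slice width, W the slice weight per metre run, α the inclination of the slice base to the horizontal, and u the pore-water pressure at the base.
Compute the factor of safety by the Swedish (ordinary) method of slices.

FS = 1.33

Ordinary method of slices: FS = Σ[c'·Δl_i + (W_i cosα_i − u_i·Δl_i)·tanφ'] / Σ W_i sinα_i, with Δl_i = b_i / cosα_i.
Slice 1: Δl = 2.4/cos3.0° = 2.403 m; N'_1 = 42·cos3.0° − 7·2.403 = 25.1; c'Δl = 20.67; W sinα = 2.2
Slice 2: Δl = 1.3/cos14.7° = 1.344 m; N'_2 = 49·cos14.7° − 19·1.344 = 21.9; c'Δl = 11.56; W sinα = 12.4
Slice 3: Δl = 2.8/cos28.4° = 3.183 m; N'_3 = 140·cos28.4° − 10·3.183 = 91.3; c'Δl = 27.37; W sinα = 66.6
Slice 4: Δl = 2.1/cos47.9° = 3.132 m; N'_4 = 62·cos47.9° − 10·3.132 = 10.2; c'Δl = 26.94; W sinα = 46.0
Σc'Δl = 86.5 kN/m; ΣN' = 148.5 kN/m; ΣW sinα = 127.2 kN/m
Resisting = 86.5 + 148.5·tan29.2° = 86.5 + 83.0 = 169.6 kN/m
FS = 169.6 / 127.2 = 1.333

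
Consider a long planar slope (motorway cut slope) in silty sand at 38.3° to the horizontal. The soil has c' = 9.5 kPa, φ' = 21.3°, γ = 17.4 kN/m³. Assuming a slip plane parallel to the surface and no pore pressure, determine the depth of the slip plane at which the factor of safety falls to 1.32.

Setting FS = 1.32 in FS = [c' + γz cos²β tanφ'] / [γz sinβ cosβ] and solving for z:
z = c' / [γ cosβ (FS·sinβ − cosβ·tanφ')]
  = 9.5 / [17.4·cos38.3°·(1.32·sin38.3° − cos38.3°·tan21.3°)]
  = 9.5 / [17.4·0.7848·(1.32·0.6198 − 0.7848·0.3899)]
  = 9.5 / 6.9933 = 1.358 m

z = 1.36 m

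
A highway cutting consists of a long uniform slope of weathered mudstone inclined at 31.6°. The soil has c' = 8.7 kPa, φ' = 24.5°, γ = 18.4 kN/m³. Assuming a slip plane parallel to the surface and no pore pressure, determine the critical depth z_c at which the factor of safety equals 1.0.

z_c = 4.09 m

Setting FS = 1.00 in FS = [c' + γz cos²β tanφ'] / [γz sinβ cosβ] and solving for z:
z = c' / [γ cosβ (FS·sinβ − cosβ·tanφ')]
  = 8.7 / [18.4·cos31.6°·(1.00·sin31.6° − cos31.6°·tan24.5°)]
  = 8.7 / [18.4·0.8517·(1.00·0.5240 − 0.8517·0.4557)]
  = 8.7 / 2.1287 = 4.087 m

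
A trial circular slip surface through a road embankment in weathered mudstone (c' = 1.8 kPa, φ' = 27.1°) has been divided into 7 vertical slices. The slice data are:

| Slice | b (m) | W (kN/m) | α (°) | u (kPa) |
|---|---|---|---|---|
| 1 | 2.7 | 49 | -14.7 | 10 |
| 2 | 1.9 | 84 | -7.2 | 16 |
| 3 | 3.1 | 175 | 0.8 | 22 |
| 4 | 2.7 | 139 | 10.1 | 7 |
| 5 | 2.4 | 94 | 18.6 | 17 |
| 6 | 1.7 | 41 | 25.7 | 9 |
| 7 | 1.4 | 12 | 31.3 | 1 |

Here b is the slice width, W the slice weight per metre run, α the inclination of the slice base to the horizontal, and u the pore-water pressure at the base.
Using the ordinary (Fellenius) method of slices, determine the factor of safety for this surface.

FS = 3.80

Ordinary method of slices: FS = Σ[c'·Δl_i + (W_i cosα_i − u_i·Δl_i)·tanφ'] / Σ W_i sinα_i, with Δl_i = b_i / cosα_i.
Slice 1: Δl = 2.7/cos(-14.7°) = 2.791 m; N'_1 = 49·cos(-14.7°) − 10·2.791 = 19.5; c'Δl = 5.02; W sinα = -12.4
Slice 2: Δl = 1.9/cos(-7.2°) = 1.915 m; N'_2 = 84·cos(-7.2°) − 16·1.915 = 52.7; c'Δl = 3.45; W sinα = -10.5
Slice 3: Δl = 3.1/cos0.8° = 3.100 m; N'_3 = 175·cos0.8° − 22·3.100 = 106.8; c'Δl = 5.58; W sinα = 2.4
Slice 4: Δl = 2.7/cos10.1° = 2.743 m; N'_4 = 139·cos10.1° − 7·2.743 = 117.6; c'Δl = 4.94; W sinα = 24.4
Slice 5: Δl = 2.4/cos18.6° = 2.532 m; N'_5 = 94·cos18.6° − 17·2.532 = 46.0; c'Δl = 4.56; W sinα = 30.0
Slice 6: Δl = 1.7/cos25.7° = 1.887 m; N'_6 = 41·cos25.7° − 9·1.887 = 20.0; c'Δl = 3.40; W sinα = 17.8
Slice 7: Δl = 1.4/cos31.3° = 1.638 m; N'_7 = 12·cos31.3° − 1·1.638 = 8.6; c'Δl = 2.95; W sinα = 6.2
Σc'Δl = 29.9 kN/m; ΣN' = 371.2 kN/m; ΣW sinα = 57.9 kN/m
Resisting = 29.9 + 371.2·tan27.1° = 29.9 + 190.0 = 219.9 kN/m
FS = 219.9 / 57.9 = 3.800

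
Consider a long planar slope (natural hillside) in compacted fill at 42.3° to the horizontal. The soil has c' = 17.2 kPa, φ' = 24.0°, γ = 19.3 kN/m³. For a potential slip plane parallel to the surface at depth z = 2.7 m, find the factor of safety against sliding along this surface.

For an infinite slope with a slip plane parallel to the surface (no pore pressure): FS = [c' + γz cos²β tanφ'] / [γz sinβ cosβ].
γz = 19.3·2.7 = 52.11 kN/m²
Numerator = 17.2 + 52.11·cos²42.3°·tan24.0° = 17.2 + 52.11·0.5471·0.4452 = 29.892 kPa
Denominator = 52.11·sin42.3°·cos42.3° = 52.11·0.6730·0.7396 = 25.939 kPa
FS = 29.892 / 25.939 = 1.152

FS = 1.15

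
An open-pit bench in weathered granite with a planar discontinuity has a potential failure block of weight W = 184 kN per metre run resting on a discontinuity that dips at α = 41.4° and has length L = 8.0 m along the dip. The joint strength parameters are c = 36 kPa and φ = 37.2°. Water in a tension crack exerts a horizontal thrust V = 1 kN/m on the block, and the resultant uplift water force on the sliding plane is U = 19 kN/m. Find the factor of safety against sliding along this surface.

FS = 3.09

Resolving the block weight along and normal to the plane and applying the Mohr–Coulomb strength on the joint:
N' = W cosα − U − V sinα = 184·cos41.4° − 19 − 1·sin41.4° = 118.4 kN/m
Driving force T = W sinα + V cosα = 184·sin41.4° + 1·cos41.4° = 122.4 kN/m
Resisting force R = c·L + N'·tanφ = 36·8.0 + 118.4·tan37.2° = 288.0 + 89.8 = 377.8 kN/m
FS = R / T = 377.8 / 122.4 = 3.086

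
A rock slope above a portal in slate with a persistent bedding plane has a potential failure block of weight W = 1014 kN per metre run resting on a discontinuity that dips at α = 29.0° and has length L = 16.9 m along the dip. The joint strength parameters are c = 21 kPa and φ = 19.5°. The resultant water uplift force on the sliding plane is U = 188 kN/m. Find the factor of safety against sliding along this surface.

Resolving the block weight along and normal to the plane and applying the Mohr–Coulomb strength on the joint:
N' = W cosα − U = 1014·cos29.0° − 188 = 698.9 kN/m
Driving force T = W sinα = 1014·sin29.0° = 491.6 kN/m
Resisting force R = c·L + N'·tanφ = 21·16.9 + 698.9·tan19.5° = 354.9 + 247.5 = 602.4 kN/m
FS = R / T = 602.4 / 491.6 = 1.225

FS = 1.23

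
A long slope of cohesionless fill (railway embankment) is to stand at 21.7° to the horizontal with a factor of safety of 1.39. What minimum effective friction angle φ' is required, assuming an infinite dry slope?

φ' = 28.9°

FS = tanφ'/tanβ ⇒ tanφ' = FS · tanβ = 1.39 · tan21.7° = 0.5531
φ' = arctan(0.5531) = 28.95°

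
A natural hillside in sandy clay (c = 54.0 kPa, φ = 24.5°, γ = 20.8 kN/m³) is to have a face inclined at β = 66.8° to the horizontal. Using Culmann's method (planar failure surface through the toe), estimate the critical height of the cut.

Culmann's analysis gives the critical failure plane at α_cr = (β + φ)/2 = (66.8 + 24.5)/2 = 45.6°, and the critical height
H_c = (4c/γ) · sinβ cosφ / [1 − cos(β − φ)]
    = (4·54.0/20.8) · sin66.8°·cos24.5° / [1 − cos(42.3°)]
    = 10.385 · 0.9191·0.9100 / [1 − 0.7396]
    = 10.385 · 0.8364 / 0.2604
    = 33.36 m

H_c = 33.36 m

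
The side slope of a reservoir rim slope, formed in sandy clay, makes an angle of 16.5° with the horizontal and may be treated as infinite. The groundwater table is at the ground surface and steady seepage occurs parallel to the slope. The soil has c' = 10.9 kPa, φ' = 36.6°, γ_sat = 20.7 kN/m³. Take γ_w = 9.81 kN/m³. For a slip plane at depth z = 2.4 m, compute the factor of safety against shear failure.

With seepage parallel to the slope and the water table at the surface, the effective normal stress on the slip plane uses the buoyant unit weight γ' = γ_sat − γ_w while the driving shear stress uses γ_sat:
FS = [c' + γ' z cos²β tanφ'] / [γ_sat z sinβ cosβ]
γ' = 20.7 − 9.81 = 10.89 kN/m³
Numerator = 10.9 + 10.89·2.4·cos²16.5°·tan36.6° = 10.9 + 10.89·2.4·0.9193·0.7427 = 28.745 kPa
Denominator = 20.7·2.4·sin16.5°·cos16.5° = 20.7·2.4·0.2840·0.9588 = 13.529 kPa
FS = 28.745 / 13.529 = 2.125

FS = 2.12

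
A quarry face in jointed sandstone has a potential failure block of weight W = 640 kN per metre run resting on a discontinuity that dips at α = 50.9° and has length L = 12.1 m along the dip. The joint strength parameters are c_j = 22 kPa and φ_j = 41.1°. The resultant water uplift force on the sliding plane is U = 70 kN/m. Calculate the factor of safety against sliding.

Resolving the block weight along and normal to the plane and applying the Mohr–Coulomb strength on the joint:
N' = W cosα − U = 640·cos50.9° − 70 = 333.6 kN/m
Driving force T = W sinα = 640·sin50.9° = 496.7 kN/m
Resisting force R = c_j·L + N'·tanφ_j = 22·12.1 + 333.6·tan41.1° = 266.2 + 291.0 = 557.2 kN/m
FS = R / T = 557.2 / 496.7 = 1.122

FS = 1.12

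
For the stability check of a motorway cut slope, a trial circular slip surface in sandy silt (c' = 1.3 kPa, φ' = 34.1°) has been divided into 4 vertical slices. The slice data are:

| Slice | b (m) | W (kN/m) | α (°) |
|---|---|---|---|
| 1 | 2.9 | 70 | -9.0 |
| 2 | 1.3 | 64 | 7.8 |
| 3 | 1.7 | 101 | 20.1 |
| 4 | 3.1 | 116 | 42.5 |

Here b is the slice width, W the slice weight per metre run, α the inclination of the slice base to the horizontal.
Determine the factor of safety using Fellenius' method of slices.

FS = 2.03

Ordinary method of slices: FS = Σ[c'·Δl_i + (W_i cosα_i)·tanφ'] / Σ W_i sinα_i, with Δl_i = b_i / cosα_i.
Slice 1: Δl = 2.9/cos(-9.0°) = 2.936 m; N'_1 = 70·cos(-9.0°) = 69.1; c'Δl = 3.82; W sinα = -11.0
Slice 2: Δl = 1.3/cos7.8° = 1.312 m; N'_2 = 64·cos7.8° = 63.4; c'Δl = 1.71; W sinα = 8.7
Slice 3: Δl = 1.7/cos20.1° = 1.810 m; N'_3 = 101·cos20.1° = 94.8; c'Δl = 2.35; W sinα = 34.7
Slice 4: Δl = 3.1/cos42.5° = 4.205 m; N'_4 = 116·cos42.5° = 85.5; c'Δl = 5.47; W sinα = 78.4
Σc'Δl = 13.3 kN/m; ΣN' = 312.9 kN/m; ΣW sinα = 110.8 kN/m
Resisting = 13.3 + 312.9·tan34.1° = 13.3 + 211.9 = 225.2 kN/m
FS = 225.2 / 110.8 = 2.032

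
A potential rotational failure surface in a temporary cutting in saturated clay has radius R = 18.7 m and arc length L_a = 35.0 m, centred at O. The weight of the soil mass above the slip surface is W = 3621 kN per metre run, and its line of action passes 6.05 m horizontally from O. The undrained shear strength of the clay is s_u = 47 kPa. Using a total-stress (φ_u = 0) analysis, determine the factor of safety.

Taking moments about the centre O, the resisting moment is provided by the undrained shear strength acting along the arc:
M_R = s_u·L_a·R = 47·35.00·18.7 = 30761.5 kN·m/m
M_D = W·d = 3621·6.05 = 21907.0 kN·m/m
FS = M_R / M_D = 30761.5 / 21907.0 = 1.404

FS = 1.40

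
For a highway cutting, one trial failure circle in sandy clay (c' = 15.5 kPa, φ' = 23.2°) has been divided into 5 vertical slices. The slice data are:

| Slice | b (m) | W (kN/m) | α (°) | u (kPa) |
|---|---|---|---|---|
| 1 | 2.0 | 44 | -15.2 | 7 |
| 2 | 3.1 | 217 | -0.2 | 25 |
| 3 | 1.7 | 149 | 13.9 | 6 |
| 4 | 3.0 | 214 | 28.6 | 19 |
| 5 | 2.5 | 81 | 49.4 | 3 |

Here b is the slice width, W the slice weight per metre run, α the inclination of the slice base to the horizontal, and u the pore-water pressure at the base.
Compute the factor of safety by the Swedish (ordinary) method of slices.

Ordinary method of slices: FS = Σ[c'·Δl_i + (W_i cosα_i − u_i·Δl_i)·tanφ'] / Σ W_i sinα_i, with Δl_i = b_i / cosα_i.
Slice 1: Δl = 2.0/cos(-15.2°) = 2.073 m; N'_1 = 44·cos(-15.2°) − 7·2.073 = 28.0; c'Δl = 32.12; W sinα = -11.5
Slice 2: Δl = 3.1/cos(-0.2°) = 3.100 m; N'_2 = 217·cos(-0.2°) − 25·3.100 = 139.5; c'Δl = 48.05; W sinα = -0.8
Slice 3: Δl = 1.7/cos13.9° = 1.751 m; N'_3 = 149·cos13.9° − 6·1.751 = 134.1; c'Δl = 27.14; W sinα = 35.8
Slice 4: Δl = 3.0/cos28.6° = 3.417 m; N'_4 = 214·cos28.6° − 19·3.417 = 123.0; c'Δl = 52.96; W sinα = 102.4
Slice 5: Δl = 2.5/cos49.4° = 3.842 m; N'_5 = 81·cos49.4° − 3·3.842 = 41.2; c'Δl = 59.54; W sinα = 61.5
Σc'Δl = 219.8 kN/m; ΣN' = 465.7 kN/m; ΣW sinα = 187.4 kN/m
Resisting = 219.8 + 465.7·tan23.2° = 219.8 + 199.6 = 419.4 kN/m
FS = 419.4 / 187.4 = 2.238

FS = 2.24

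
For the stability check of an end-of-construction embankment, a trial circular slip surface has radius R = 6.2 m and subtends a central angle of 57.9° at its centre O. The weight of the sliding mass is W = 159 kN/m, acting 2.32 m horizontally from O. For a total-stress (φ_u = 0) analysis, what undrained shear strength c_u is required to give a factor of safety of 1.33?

c_u = 12.6 kPa

FS = c_u·L_a·R / (W·d), so c_u = FS·W·d / (L_a·R).
Arc length L_a = R·θ = 6.2·(57.9°·π/180) = 6.2·1.0105 = 6.27 m
c_u = 1.33·159·2.32 / (6.27·6.2) = 490.6 / 38.85 = 12.63 kPa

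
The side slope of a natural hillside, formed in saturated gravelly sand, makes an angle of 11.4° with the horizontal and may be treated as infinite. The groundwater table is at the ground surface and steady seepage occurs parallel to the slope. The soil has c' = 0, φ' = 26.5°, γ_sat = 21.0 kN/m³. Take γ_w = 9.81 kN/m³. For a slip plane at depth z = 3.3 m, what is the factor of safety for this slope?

FS = 1.32

With seepage parallel to the slope and the water table at the surface, the effective normal stress on the slip plane uses the buoyant unit weight γ' = γ_sat − γ_w while the driving shear stress uses γ_sat:
FS = [c' + γ' z cos²β tanφ'] / [γ_sat z sinβ cosβ]
(For c' = 0 this reduces to FS = (γ'/γ_sat)·tanφ'/tanβ.)
γ' = 21.0 − 9.81 = 11.19 kN/m³
Numerator = 0.0 + 11.19·3.3·cos²11.4°·tan26.5° = 0.0 + 11.19·3.3·0.9609·0.4986 = 17.692 kPa
Denominator = 21.0·3.3·sin11.4°·cos11.4° = 21.0·3.3·0.1977·0.9803 = 13.427 kPa
FS = 17.692 / 13.427 = 1.318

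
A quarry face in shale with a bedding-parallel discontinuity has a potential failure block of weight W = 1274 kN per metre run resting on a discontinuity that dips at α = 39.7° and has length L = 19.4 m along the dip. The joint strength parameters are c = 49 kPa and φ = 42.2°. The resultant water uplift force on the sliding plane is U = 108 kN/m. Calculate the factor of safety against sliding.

Resolving the block weight along and normal to the plane and applying the Mohr–Coulomb strength on the joint:
N' = W cosα − U = 1274·cos39.7° − 108 = 872.2 kN/m
Driving force T = W sinα = 1274·sin39.7° = 813.8 kN/m
Resisting force R = c·L + N'·tanφ = 49·19.4 + 872.2·tan42.2° = 950.6 + 790.9 = 1741.5 kN/m
FS = R / T = 1741.5 / 813.8 = 2.140

FS = 2.14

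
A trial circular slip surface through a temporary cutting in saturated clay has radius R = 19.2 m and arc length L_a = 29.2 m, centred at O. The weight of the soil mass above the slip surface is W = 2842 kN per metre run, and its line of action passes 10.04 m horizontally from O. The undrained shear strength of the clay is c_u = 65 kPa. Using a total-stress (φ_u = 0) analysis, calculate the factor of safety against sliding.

FS = 1.28

Taking moments about the centre O, the resisting moment is provided by the undrained shear strength acting along the arc:
M_R = c_u·L_a·R = 65·29.20·19.2 = 36441.6 kN·m/m
M_D = W·d = 2842·10.04 = 28533.7 kN·m/m
FS = M_R / M_D = 36441.6 / 28533.7 = 1.277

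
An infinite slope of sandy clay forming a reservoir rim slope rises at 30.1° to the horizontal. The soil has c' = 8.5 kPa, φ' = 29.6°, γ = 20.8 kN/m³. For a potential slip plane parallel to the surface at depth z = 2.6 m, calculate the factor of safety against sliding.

For an infinite slope with a slip plane parallel to the surface (no pore pressure): FS = [c' + γz cos²β tanφ'] / [γz sinβ cosβ].
γz = 20.8·2.6 = 54.08 kN/m²
Numerator = 8.5 + 54.08·cos²30.1°·tan29.6° = 8.5 + 54.08·0.7485·0.5681 = 31.495 kPa
Denominator = 54.08·sin30.1°·cos30.1° = 54.08·0.5015·0.8652 = 23.464 kPa
FS = 31.495 / 23.464 = 1.342

FS = 1.34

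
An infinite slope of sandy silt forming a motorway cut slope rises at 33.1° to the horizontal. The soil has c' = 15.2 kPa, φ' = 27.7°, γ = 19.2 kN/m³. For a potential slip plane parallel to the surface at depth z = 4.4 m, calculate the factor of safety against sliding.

FS = 1.20

For an infinite slope with a slip plane parallel to the surface (no pore pressure): FS = [c' + γz cos²β tanφ'] / [γz sinβ cosβ].
γz = 19.2·4.4 = 84.48 kN/m²
Numerator = 15.2 + 84.48·cos²33.1°·tan27.7° = 15.2 + 84.48·0.7018·0.5250 = 46.326 kPa
Denominator = 84.48·sin33.1°·cos33.1° = 84.48·0.5461·0.8377 = 38.648 kPa
FS = 46.326 / 38.648 = 1.199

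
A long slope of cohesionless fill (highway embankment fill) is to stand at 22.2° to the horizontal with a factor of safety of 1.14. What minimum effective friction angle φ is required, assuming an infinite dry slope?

FS = tanφ/tanβ ⇒ tanφ = FS · tanβ = 1.14 · tan22.2° = 0.4652
φ = arctan(0.4652) = 24.95°

φ = 24.9°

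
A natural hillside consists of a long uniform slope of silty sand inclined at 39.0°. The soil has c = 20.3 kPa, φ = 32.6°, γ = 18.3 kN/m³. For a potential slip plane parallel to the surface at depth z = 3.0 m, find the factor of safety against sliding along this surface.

For an infinite slope with a slip plane parallel to the surface (no pore pressure): FS = [c + γz cos²β tanφ] / [γz sinβ cosβ].
γz = 18.3·3.0 = 54.90 kN/m²
Numerator = 20.3 + 54.90·cos²39.0°·tan32.6° = 20.3 + 54.90·0.6040·0.6395 = 41.505 kPa
Denominator = 54.90·sin39.0°·cos39.0° = 54.90·0.6293·0.7771 = 26.850 kPa
FS = 41.505 / 26.850 = 1.546

FS = 1.55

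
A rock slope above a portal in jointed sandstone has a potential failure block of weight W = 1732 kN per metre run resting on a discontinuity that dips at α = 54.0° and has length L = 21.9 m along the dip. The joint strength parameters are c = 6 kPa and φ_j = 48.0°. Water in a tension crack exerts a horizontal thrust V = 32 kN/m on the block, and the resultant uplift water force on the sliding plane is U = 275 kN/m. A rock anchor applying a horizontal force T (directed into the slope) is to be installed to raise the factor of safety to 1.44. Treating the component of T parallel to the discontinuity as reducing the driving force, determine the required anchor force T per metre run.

T = 640 kN/m

Resolving forces along and normal to the sliding plane, with the horizontal anchor force T adding T·sinα to the effective normal force and T·cosα acting up the plane against the driving force:
FS = [cL + (W cosα − U − V sinα + T sinα) tanφ_j] / [W sinα + V cosα − T cosα]
Without the anchor: N' = 717.2 kN/m, driving T_d = 1420.0 kN/m, resisting R = 6·21.9 + 717.2·tan48.0° = 927.9 kN/m, FS = 0.65.
Setting FS = 1.44 and solving for T:
1.44·(1420.0 − T cos54.0°) = 927.9 + T sin54.0°·tan48.0°
T·(sin54.0°·tan48.0° + 1.44·cos54.0°) = 1.44·1420.0 − 927.9
T·(0.8090·1.1106 + 1.44·0.5878) = 2044.8 − 927.9 = 1117.0
T·1.7449 = 1117.0
T = 640.1 kN/m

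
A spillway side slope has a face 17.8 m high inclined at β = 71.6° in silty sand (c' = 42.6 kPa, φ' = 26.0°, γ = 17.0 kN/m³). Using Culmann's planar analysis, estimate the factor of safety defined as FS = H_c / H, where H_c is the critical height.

H_c = (4c'/γ) · sinβ cosφ' / [1 − cos(β − φ')]
    = (4·42.6/17.0) · sin71.6°·cos26.0° / [1 − cos45.6°]
    = 10.024 · 0.8528 / 0.3003 = 28.46 m
FS = H_c / H = 28.46 / 17.8 = 1.599

FS = 1.60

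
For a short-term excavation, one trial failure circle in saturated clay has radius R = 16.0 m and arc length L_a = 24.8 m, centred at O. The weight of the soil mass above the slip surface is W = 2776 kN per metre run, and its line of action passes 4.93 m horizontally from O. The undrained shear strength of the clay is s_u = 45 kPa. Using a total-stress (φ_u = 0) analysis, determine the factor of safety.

FS = 1.30

Taking moments about the centre O, the resisting moment is provided by the undrained shear strength acting along the arc:
M_R = s_u·L_a·R = 45·24.80·16.0 = 17856.0 kN·m/m
M_D = W·d = 2776·4.93 = 13685.7 kN·m/m
FS = M_R / M_D = 17856.0 / 13685.7 = 1.305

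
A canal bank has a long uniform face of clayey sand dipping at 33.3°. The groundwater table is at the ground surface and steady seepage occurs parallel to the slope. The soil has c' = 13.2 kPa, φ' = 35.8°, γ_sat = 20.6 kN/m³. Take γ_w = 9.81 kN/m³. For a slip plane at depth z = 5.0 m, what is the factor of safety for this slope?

With seepage parallel to the slope and the water table at the surface, the effective normal stress on the slip plane uses the buoyant unit weight γ' = γ_sat − γ_w while the driving shear stress uses γ_sat:
FS = [c' + γ' z cos²β tanφ'] / [γ_sat z sinβ cosβ]
γ' = 20.6 − 9.81 = 10.79 kN/m³
Numerator = 13.2 + 10.79·5.0·cos²33.3°·tan35.8° = 13.2 + 10.79·5.0·0.6986·0.7212 = 40.381 kPa
Denominator = 20.6·5.0·sin33.3°·cos33.3° = 20.6·5.0·0.5490·0.8358 = 47.264 kPa
FS = 40.381 / 47.264 = 0.854

FS = 0.85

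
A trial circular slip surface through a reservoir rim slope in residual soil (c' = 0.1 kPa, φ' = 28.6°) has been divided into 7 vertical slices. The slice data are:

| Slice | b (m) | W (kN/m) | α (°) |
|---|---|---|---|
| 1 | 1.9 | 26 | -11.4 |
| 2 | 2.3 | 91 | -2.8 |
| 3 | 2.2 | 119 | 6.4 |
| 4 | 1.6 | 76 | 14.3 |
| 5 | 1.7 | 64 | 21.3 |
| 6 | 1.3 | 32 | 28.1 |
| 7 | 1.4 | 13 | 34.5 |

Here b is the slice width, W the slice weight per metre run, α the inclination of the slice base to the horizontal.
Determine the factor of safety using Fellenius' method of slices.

FS = 3.27

Ordinary method of slices: FS = Σ[c'·Δl_i + (W_i cosα_i)·tanφ'] / Σ W_i sinα_i, with Δl_i = b_i / cosα_i.
Slice 1: Δl = 1.9/cos(-11.4°) = 1.938 m; N'_1 = 26·cos(-11.4°) = 25.5; c'Δl = 0.19; W sinα = -5.1
Slice 2: Δl = 2.3/cos(-2.8°) = 2.303 m; N'_2 = 91·cos(-2.8°) = 90.9; c'Δl = 0.23; W sinα = -4.4
Slice 3: Δl = 2.2/cos6.4° = 2.214 m; N'_3 = 119·cos6.4° = 118.3; c'Δl = 0.22; W sinα = 13.3
Slice 4: Δl = 1.6/cos14.3° = 1.651 m; N'_4 = 76·cos14.3° = 73.6; c'Δl = 0.17; W sinα = 18.8
Slice 5: Δl = 1.7/cos21.3° = 1.825 m; N'_5 = 64·cos21.3° = 59.6; c'Δl = 0.18; W sinα = 23.2
Slice 6: Δl = 1.3/cos28.1° = 1.474 m; N'_6 = 32·cos28.1° = 28.2; c'Δl = 0.15; W sinα = 15.1
Slice 7: Δl = 1.4/cos34.5° = 1.699 m; N'_7 = 13·cos34.5° = 10.7; c'Δl = 0.17; W sinα = 7.4
Σc'Δl = 1.3 kN/m; ΣN' = 406.9 kN/m; ΣW sinα = 68.1 kN/m
Resisting = 1.3 + 406.9·tan28.6° = 1.3 + 221.8 = 223.1 kN/m
FS = 223.1 / 68.1 = 3.275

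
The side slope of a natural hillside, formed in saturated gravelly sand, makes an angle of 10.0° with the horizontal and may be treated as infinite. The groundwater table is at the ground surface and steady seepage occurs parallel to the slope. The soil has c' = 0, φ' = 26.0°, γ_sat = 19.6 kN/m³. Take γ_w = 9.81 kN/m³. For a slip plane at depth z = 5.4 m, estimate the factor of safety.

With seepage parallel to the slope and the water table at the surface, the effective normal stress on the slip plane uses the buoyant unit weight γ' = γ_sat − γ_w while the driving shear stress uses γ_sat:
FS = [c' + γ' z cos²β tanφ'] / [γ_sat z sinβ cosβ]
(For c' = 0 this reduces to FS = (γ'/γ_sat)·tanφ'/tanβ.)
γ' = 19.6 − 9.81 = 9.79 kN/m³
Numerator = 0.0 + 9.79·5.4·cos²10.0°·tan26.0° = 0.0 + 9.79·5.4·0.9698·0.4877 = 25.007 kPa
Denominator = 19.6·5.4·sin10.0°·cos10.0° = 19.6·5.4·0.1736·0.9848 = 18.100 kPa
FS = 25.007 / 18.100 = 1.382

FS = 1.38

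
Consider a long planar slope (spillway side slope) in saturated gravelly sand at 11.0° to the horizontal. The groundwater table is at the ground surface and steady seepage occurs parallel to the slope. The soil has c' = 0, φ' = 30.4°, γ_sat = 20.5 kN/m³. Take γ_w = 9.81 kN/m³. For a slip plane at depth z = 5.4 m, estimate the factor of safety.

FS = 1.57

With seepage parallel to the slope and the water table at the surface, the effective normal stress on the slip plane uses the buoyant unit weight γ' = γ_sat − γ_w while the driving shear stress uses γ_sat:
FS = [c' + γ' z cos²β tanφ'] / [γ_sat z sinβ cosβ]
(For c' = 0 this reduces to FS = (γ'/γ_sat)·tanφ'/tanβ.)
γ' = 20.5 − 9.81 = 10.69 kN/m³
Numerator = 0.0 + 10.69·5.4·cos²11.0°·tan30.4° = 0.0 + 10.69·5.4·0.9636·0.5867 = 32.635 kPa
Denominator = 20.5·5.4·sin11.0°·cos11.0° = 20.5·5.4·0.1908·0.9816 = 20.734 kPa
FS = 32.635 / 20.734 = 1.574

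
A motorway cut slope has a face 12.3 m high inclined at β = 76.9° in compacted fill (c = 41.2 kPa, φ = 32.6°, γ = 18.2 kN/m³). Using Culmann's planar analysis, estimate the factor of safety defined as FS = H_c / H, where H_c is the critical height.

FS = 2.12

H_c = (4c/γ) · sinβ cosφ / [1 − cos(β − φ)]
    = (4·41.2/18.2) · sin76.9°·cos32.6° / [1 − cos44.3°]
    = 9.055 · 0.8205 / 0.2843 = 26.13 m
FS = H_c / H = 26.13 / 12.3 = 2.125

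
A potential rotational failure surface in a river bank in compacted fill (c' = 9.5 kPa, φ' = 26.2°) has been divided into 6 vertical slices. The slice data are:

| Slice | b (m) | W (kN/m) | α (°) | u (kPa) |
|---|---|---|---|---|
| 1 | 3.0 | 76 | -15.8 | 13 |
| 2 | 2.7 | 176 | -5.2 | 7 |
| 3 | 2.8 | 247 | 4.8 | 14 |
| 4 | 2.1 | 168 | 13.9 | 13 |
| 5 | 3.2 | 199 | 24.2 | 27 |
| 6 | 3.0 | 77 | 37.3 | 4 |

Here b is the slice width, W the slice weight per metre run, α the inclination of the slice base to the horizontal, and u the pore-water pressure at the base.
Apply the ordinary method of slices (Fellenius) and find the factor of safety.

Ordinary method of slices: FS = Σ[c'·Δl_i + (W_i cosα_i − u_i·Δl_i)·tanφ'] / Σ W_i sinα_i, with Δl_i = b_i / cosα_i.
Slice 1: Δl = 3.0/cos(-15.8°) = 3.118 m; N'_1 = 76·cos(-15.8°) − 13·3.118 = 32.6; c'Δl = 29.62; W sinα = -20.7
Slice 2: Δl = 2.7/cos(-5.2°) = 2.711 m; N'_2 = 176·cos(-5.2°) − 7·2.711 = 156.3; c'Δl = 25.76; W sinα = -16.0
Slice 3: Δl = 2.8/cos4.8° = 2.810 m; N'_3 = 247·cos4.8° − 14·2.810 = 206.8; c'Δl = 26.69; W sinα = 20.7
Slice 4: Δl = 2.1/cos13.9° = 2.163 m; N'_4 = 168·cos13.9° − 13·2.163 = 135.0; c'Δl = 20.55; W sinα = 40.4
Slice 5: Δl = 3.2/cos24.2° = 3.508 m; N'_5 = 199·cos24.2° − 27·3.508 = 86.8; c'Δl = 33.33; W sinα = 81.6
Slice 6: Δl = 3.0/cos37.3° = 3.771 m; N'_6 = 77·cos37.3° − 4·3.771 = 46.2; c'Δl = 35.83; W sinα = 46.7
Σc'Δl = 171.8 kN/m; ΣN' = 663.6 kN/m; ΣW sinα = 152.6 kN/m
Resisting = 171.8 + 663.6·tan26.2° = 171.8 + 326.5 = 498.3 kN/m
FS = 498.3 / 152.6 = 3.265

FS = 3.27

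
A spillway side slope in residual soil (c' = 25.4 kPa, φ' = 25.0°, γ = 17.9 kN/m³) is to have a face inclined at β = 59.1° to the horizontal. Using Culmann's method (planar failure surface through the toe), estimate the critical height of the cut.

H_c = 25.67 m

Culmann's analysis gives the critical failure plane at α_cr = (β + φ')/2 = (59.1 + 25.0)/2 = 42.0°, and the critical height
H_c = (4c'/γ) · sinβ cosφ' / [1 − cos(β − φ')]
    = (4·25.4/17.9) · sin59.1°·cos25.0° / [1 − cos(34.1°)]
    = 5.676 · 0.8581·0.9063 / [1 − 0.8281]
    = 5.676 · 0.7777 / 0.1719
    = 25.67 m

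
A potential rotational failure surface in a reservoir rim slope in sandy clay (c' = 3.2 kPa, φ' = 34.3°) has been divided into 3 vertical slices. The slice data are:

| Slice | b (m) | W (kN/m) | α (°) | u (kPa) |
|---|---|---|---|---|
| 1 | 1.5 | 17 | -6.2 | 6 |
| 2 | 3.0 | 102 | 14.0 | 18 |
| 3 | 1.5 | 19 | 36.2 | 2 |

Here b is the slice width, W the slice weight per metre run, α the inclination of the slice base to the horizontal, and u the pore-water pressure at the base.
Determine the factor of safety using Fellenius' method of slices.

Ordinary method of slices: FS = Σ[c'·Δl_i + (W_i cosα_i − u_i·Δl_i)·tanφ'] / Σ W_i sinα_i, with Δl_i = b_i / cosα_i.
Slice 1: Δl = 1.5/cos(-6.2°) = 1.509 m; N'_1 = 17·cos(-6.2°) − 6·1.509 = 7.8; c'Δl = 4.83; W sinα = -1.8
Slice 2: Δl = 3.0/cos14.0° = 3.092 m; N'_2 = 102·cos14.0° − 18·3.092 = 43.3; c'Δl = 9.89; W sinα = 24.7
Slice 3: Δl = 1.5/cos36.2° = 1.859 m; N'_3 = 19·cos36.2° − 2·1.859 = 11.6; c'Δl = 5.95; W sinα = 11.2
Σc'Δl = 20.7 kN/m; ΣN' = 62.8 kN/m; ΣW sinα = 34.1 kN/m
Resisting = 20.7 + 62.8·tan34.3° = 20.7 + 42.8 = 63.5 kN/m
FS = 63.5 / 34.1 = 1.864

FS = 1.86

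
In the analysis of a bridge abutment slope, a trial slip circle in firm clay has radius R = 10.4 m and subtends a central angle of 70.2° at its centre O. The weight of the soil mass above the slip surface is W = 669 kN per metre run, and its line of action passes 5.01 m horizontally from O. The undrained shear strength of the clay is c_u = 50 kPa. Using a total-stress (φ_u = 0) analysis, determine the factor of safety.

Taking moments about the centre O, the resisting moment is provided by the undrained shear strength acting along the arc:
Arc length L_a = R·θ = 10.4·(70.2°·π/180) = 10.4·1.2252 = 12.74 m
M_R = c_u·L_a·R = 50·12.74·10.4 = 6626.0 kN·m/m
M_D = W·d = 669·5.01 = 3351.7 kN·m/m
FS = M_R / M_D = 6626.0 / 3351.7 = 1.977

FS = 1.98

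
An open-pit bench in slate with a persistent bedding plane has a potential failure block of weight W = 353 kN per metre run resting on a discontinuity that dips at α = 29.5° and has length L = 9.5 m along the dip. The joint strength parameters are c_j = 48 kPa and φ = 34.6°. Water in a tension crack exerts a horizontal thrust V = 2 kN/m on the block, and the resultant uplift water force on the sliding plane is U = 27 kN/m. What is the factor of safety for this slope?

FS = 3.69

Resolving the block weight along and normal to the plane and applying the Mohr–Coulomb strength on the joint:
N' = W cosα − U − V sinα = 353·cos29.5° − 27 − 2·sin29.5° = 279.3 kN/m
Driving force T = W sinα + V cosα = 353·sin29.5° + 2·cos29.5° = 175.6 kN/m
Resisting force R = c_j·L + N'·tanφ = 48·9.5 + 279.3·tan34.6° = 456.0 + 192.6 = 648.6 kN/m
FS = R / T = 648.6 / 175.6 = 3.695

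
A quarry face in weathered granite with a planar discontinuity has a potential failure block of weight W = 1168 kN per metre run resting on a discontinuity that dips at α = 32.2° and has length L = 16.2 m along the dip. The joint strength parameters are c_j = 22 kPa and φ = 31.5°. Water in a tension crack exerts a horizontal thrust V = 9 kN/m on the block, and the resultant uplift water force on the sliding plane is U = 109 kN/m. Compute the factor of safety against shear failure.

FS = 1.42

Resolving the block weight along and normal to the plane and applying the Mohr–Coulomb strength on the joint:
N' = W cosα − U − V sinα = 1168·cos32.2° − 109 − 9·sin32.2° = 874.6 kN/m
Driving force T = W sinα + V cosα = 1168·sin32.2° + 9·cos32.2° = 630.0 kN/m
Resisting force R = c_j·L + N'·tanφ = 22·16.2 + 874.6·tan31.5° = 356.4 + 535.9 = 892.3 kN/m
FS = R / T = 892.3 / 630.0 = 1.416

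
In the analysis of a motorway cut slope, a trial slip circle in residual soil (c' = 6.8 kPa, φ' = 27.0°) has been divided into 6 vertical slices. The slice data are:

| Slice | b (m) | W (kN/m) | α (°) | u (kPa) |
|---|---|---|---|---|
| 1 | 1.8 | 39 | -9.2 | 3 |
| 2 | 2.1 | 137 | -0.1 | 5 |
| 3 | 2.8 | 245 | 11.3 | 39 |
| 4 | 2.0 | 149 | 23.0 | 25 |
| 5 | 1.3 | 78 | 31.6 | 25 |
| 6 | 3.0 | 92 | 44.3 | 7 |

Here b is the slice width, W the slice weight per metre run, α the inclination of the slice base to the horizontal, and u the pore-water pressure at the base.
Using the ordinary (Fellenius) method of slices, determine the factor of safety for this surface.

FS = 1.57

Ordinary method of slices: FS = Σ[c'·Δl_i + (W_i cosα_i − u_i·Δl_i)·tanφ'] / Σ W_i sinα_i, with Δl_i = b_i / cosα_i.
Slice 1: Δl = 1.8/cos(-9.2°) = 1.823 m; N'_1 = 39·cos(-9.2°) − 3·1.823 = 33.0; c'Δl = 12.40; W sinα = -6.2
Slice 2: Δl = 2.1/cos(-0.1°) = 2.100 m; N'_2 = 137·cos(-0.1°) − 5·2.100 = 126.5; c'Δl = 14.28; W sinα = -0.2
Slice 3: Δl = 2.8/cos11.3° = 2.855 m; N'_3 = 245·cos11.3° − 39·2.855 = 128.9; c'Δl = 19.42; W sinα = 48.0
Slice 4: Δl = 2.0/cos23.0° = 2.173 m; N'_4 = 149·cos23.0° − 25·2.173 = 82.8; c'Δl = 14.77; W sinα = 58.2
Slice 5: Δl = 1.3/cos31.6° = 1.526 m; N'_5 = 78·cos31.6° − 25·1.526 = 28.3; c'Δl = 10.38; W sinα = 40.9
Slice 6: Δl = 3.0/cos44.3° = 4.192 m; N'_6 = 92·cos44.3° − 7·4.192 = 36.5; c'Δl = 28.50; W sinα = 64.3
Σc'Δl = 99.8 kN/m; ΣN' = 436.0 kN/m; ΣW sinα = 204.9 kN/m
Resisting = 99.8 + 436.0·tan27.0° = 99.8 + 222.2 = 321.9 kN/m
FS = 321.9 / 204.9 = 1.571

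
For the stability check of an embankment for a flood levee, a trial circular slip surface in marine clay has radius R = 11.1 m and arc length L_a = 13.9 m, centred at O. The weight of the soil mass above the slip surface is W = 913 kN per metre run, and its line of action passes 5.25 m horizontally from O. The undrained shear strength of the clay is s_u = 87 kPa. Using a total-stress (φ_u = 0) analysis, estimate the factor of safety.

Taking moments about the centre O, the resisting moment is provided by the undrained shear strength acting along the arc:
M_R = s_u·L_a·R = 87·13.90·11.1 = 13423.2 kN·m/m
M_D = W·d = 913·5.25 = 4793.2 kN·m/m
FS = M_R / M_D = 13423.2 / 4793.2 = 2.800

FS = 2.80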